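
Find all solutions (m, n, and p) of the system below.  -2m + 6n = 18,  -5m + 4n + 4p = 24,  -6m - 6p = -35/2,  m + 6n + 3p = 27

no solution

Row-reduce:
R1 ← R1 / (-2).
R2 ← R2 + 5·R1.
R3 ← R3 + 6·R1.
R4 ← R4 − 1·R1.
R2 ← R2 / (-11).
R1 ← R1 + 3·R2.
R3 ← R3 + 18·R2.
R4 ← R4 − 9·R2.
R3 ← R3 / (-138/11).
R1 ← R1 + 12/11·R3.
R2 ← R2 + 4/11·R3.
R4 ← R4 − 69/11·R3.
Row 4 reduces to 0 = 1/4, a contradiction. The system is inconsistent.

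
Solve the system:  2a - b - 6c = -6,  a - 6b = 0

infinitely many solutions

Row-reduce:
R1 ← R1 / (2).
R2 ← R2 − 1·R1.
R2 ← R2 / (-11/2).
R1 ← R1 + 1/2·R2.
Rank is 2 with 3 unknowns, leaving c free.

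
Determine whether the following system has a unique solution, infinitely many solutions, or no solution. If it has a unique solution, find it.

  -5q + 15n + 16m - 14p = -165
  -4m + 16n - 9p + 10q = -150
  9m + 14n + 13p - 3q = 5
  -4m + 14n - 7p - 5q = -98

m = -1, n = -5, p = 6, q = -2

Row-reduce the augmented matrix:
R1 ← R1 / (16).
R2 ← R2 + 4·R1.
R3 ← R3 − 9·R1.
R4 ← R4 + 4·R1.
R2 ← R2 / (79/4).
R1 ← R1 − 15/16·R2.
R3 ← R3 − 89/16·R2.
R4 ← R4 − 71/4·R2.
R3 ← R3 / (7709/316).
R1 ← R1 + 89/316·R3.
R2 ← R2 + 50/79·R3.
R4 ← R4 − 58/79·R3.
R4 ← R4 / (-108189/7709).
R1 ← R1 + 5847/7709·R4.
R2 ← R2 − 2885/7709·R4.
R3 ← R3 + 838/7709·R4.
Reading off the reduced rows gives m = -1, n = -5, p = 6, q = -2.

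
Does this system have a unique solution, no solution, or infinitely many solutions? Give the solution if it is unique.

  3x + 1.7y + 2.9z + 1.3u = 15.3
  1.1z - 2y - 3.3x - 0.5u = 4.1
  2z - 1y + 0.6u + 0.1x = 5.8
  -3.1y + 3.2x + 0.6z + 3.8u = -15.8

Row-reduce the augmented matrix:
R1 ← R1 / (3).
R2 ← R2 + 33/10·R1.
R3 ← R3 − 1/10·R1.
R4 ← R4 − 16/5·R1.
R2 ← R2 / (-13/100).
R1 ← R1 − 17/30·R2.
R3 ← R3 + 317/300·R2.
R4 ← R4 + 737/150·R2.
R3 ← R3 / (-989/30).
R1 ← R1 − 59/3·R3.
R2 ← R2 + 33·R3.
R4 ← R4 + 4939/30·R3.
R4 ← R4 / (143641/64285).
R1 ← R1 − 3982/12857·R4.
R2 ← R2 + 1854/12857·R4.
R3 ← R3 − 2731/12857·R4.
Reading off the reduced rows gives x = -2, y = 4, z = 5, u = 0.

x = -2, y = 4, z = 5, u = 0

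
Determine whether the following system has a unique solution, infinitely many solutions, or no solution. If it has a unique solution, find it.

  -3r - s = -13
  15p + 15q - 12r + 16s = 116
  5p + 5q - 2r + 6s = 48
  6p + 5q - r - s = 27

no solution

Row-reduce:
Swap R1 and R2.
R1 ← R1 / (15).
R3 ← R3 − 5·R1.
R4 ← R4 − 6·R1.
Swap R2 and R4.
R2 ← R2 / (-1).
R1 ← R1 − 1·R2.
R3 ← R3 / (2).
R1 ← R1 − 3·R3.
R2 ← R2 + 19/5·R3.
R4 ← R4 + 3·R3.
Row 4 reduces to 0 = 1, a contradiction. The system is inconsistent.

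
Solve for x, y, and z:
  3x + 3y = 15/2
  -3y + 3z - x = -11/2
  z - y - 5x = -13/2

x = 1, y = 3/2, z = 0

Row-reduce the augmented matrix:
R1 ← R1 / (3).
R2 ← R2 + 1·R1.
R3 ← R3 + 5·R1.
R2 ← R2 / (-2).
R1 ← R1 − 1·R2.
R3 ← R3 − 4·R2.
R3 ← R3 / (7).
R1 ← R1 − 3/2·R3.
R2 ← R2 + 3/2·R3.
Reading off the reduced rows gives x = 1, y = 3/2, z = 0.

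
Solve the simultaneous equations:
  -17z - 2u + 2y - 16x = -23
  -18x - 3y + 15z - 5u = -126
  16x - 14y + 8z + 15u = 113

infinitely many solutions

Row-reduce:
R1 ← R1 / (-16).
R2 ← R2 + 18·R1.
R3 ← R3 − 16·R1.
R2 ← R2 / (-21/4).
R1 ← R1 + 1/8·R2.
R3 ← R3 + 12·R2.
R3 ← R3 / (-87).
R1 ← R1 − 1/4·R3.
R2 ← R2 + 13/2·R3.
Rank is 3 with 4 unknowns, leaving u free.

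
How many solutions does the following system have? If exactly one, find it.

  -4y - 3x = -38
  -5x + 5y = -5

x = 6, y = 5

Row-reduce the augmented matrix:
R1 ← R1 / (-3).
R2 ← R2 + 5·R1.
R2 ← R2 / (35/3).
R1 ← R1 − 4/3·R2.
Reading off the reduced rows gives x = 6, y = 5.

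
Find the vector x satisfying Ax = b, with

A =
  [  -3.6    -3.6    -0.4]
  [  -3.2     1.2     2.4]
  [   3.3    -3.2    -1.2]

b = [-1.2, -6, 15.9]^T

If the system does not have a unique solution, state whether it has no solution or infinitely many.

x_1 = 3, x_2 = -3, x_3 = 3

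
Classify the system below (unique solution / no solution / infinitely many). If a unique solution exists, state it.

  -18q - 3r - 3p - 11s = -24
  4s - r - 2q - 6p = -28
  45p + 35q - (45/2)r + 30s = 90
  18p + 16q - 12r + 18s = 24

infinitely many solutions

Row-reduce:
R1 ← R1 / (-3).
R2 ← R2 + 6·R1.
R3 ← R3 − 45·R1.
R4 ← R4 − 18·R1.
R2 ← R2 / (34).
R1 ← R1 − 6·R2.
R3 ← R3 + 235·R2.
R4 ← R4 + 92·R2.
R3 ← R3 / (-560/17).
R1 ← R1 − 2/17·R3.
R2 ← R2 − 5/34·R3.
R4 ← R4 + 280/17·R3.
Rank is 3 with 4 unknowns, leaving s free.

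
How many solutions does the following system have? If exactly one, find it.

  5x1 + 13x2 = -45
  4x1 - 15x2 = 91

Row-reduce the augmented matrix:
R1 ← R1 / (5).
R2 ← R2 − 4·R1.
R2 ← R2 / (-127/5).
R1 ← R1 − 13/5·R2.
Reading off the reduced rows gives x1 = 4, x2 = -5.

x1 = 4, x2 = -5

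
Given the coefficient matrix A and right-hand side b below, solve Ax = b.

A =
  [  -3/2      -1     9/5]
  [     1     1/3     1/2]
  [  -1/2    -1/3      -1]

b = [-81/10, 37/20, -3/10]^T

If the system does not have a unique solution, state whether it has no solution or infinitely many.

x_1 = 8/5, x_2 = 3, x_3 = -3/2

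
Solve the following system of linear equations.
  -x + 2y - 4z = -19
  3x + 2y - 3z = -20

infinitely many solutions

Row-reduce:
R1 ← R1 / (-1).
R2 ← R2 − 3·R1.
R2 ← R2 / (8).
R1 ← R1 + 2·R2.
Rank is 2 with 3 unknowns, leaving z free.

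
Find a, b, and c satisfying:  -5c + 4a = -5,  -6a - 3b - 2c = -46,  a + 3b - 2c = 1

Row-reduce the augmented matrix:
R1 ← R1 / (4).
R2 ← R2 + 6·R1.
R3 ← R3 − 1·R1.
R2 ← R2 / (-3).
R3 ← R3 − 3·R2.
R3 ← R3 / (-41/4).
R1 ← R1 + 5/4·R3.
R2 ← R2 − 19/6·R3.
Reading off the reduced rows gives a = 5, b = 2, c = 5.

a = 5, b = 2, c = 5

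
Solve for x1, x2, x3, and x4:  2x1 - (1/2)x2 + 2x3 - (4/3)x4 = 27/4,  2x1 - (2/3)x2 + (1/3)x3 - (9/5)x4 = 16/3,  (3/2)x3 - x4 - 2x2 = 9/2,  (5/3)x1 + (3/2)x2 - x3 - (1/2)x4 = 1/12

Row-reduce the augmented matrix:
R1 ← R1 / (2).
R2 ← R2 − 2·R1.
R4 ← R4 − 5/3·R1.
R2 ← R2 / (-1/6).
R1 ← R1 + 1/4·R2.
R3 ← R3 + 2·R2.
R4 ← R4 − 23/12·R2.
R3 ← R3 / (43/2).
R1 ← R1 − 7/2·R3.
R2 ← R2 − 10·R3.
R4 ← R4 + 131/6·R3.
R4 ← R4 / (-163/1935).
R1 ← R1 + 923/1290·R4.
R2 ← R2 − 142/215·R4.
R3 ← R3 − 46/215·R4.
Reading off the reduced rows gives x1 = 2, x2 = -3/2, x3 = 1, x4 = 0.

x1 = 2, x2 = -3/2, x3 = 1, x4 = 0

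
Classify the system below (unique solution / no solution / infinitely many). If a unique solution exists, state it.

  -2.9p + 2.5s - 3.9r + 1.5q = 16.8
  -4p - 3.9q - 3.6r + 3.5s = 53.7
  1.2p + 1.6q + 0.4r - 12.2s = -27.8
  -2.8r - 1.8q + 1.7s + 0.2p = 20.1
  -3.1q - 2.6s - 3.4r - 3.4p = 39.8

p = -4, q = -6, r = -3, s = 1

Row-reduce the augmented matrix:
R1 ← R1 / (-29/10).
R2 ← R2 + 4·R1.
R3 ← R3 − 6/5·R1.
R4 ← R4 − 1/5·R1.
R5 ← R5 + 17/5·R1.
R2 ← R2 / (-1731/290).
R1 ← R1 + 15/29·R2.
R3 ← R3 − 322/145·R2.
R4 ← R4 + 246/145·R2.
R5 ← R5 + 1409/290·R2.
R3 ← R3 / (-1592/2885).
R1 ← R1 − 687/577·R3.
R2 ← R2 + 172/577·R3.
R4 ← R4 + 10313/2885·R3.
R5 ← R5 + 796/2885·R3.
R4 ← R4 / (117909/1592).
R1 ← R1 + 39667/1592·R4.
R2 ← R2 − 2393/398·R4.
R3 ← R3 − 32157/1592·R4.
R5 reduces to 0 = 0, so the extra equation is consistent.
Reading off the reduced rows gives p = -4, q = -6, r = -3, s = 1.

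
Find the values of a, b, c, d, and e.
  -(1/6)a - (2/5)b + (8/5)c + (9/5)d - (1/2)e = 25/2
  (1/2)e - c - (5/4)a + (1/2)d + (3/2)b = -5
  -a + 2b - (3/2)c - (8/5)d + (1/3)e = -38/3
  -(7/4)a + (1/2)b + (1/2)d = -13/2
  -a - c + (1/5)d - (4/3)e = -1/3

a = 6, b = 3, c = 2, d = 5, e = -5

Row-reduce the augmented matrix:
R1 ← R1 / (-1/6).
R2 ← R2 + 5/4·R1.
R3 ← R3 + 1·R1.
R4 ← R4 + 7/4·R1.
R5 ← R5 + 1·R1.
R2 ← R2 / (9/2).
R1 ← R1 − 12/5·R2.
R3 ← R3 − 22/5·R2.
R4 ← R4 − 47/10·R2.
R5 ← R5 − 12/5·R2.
R3 ← R3 / (29/18).
R1 ← R1 + 8/3·R3.
R2 ← R2 + 26/9·R3.
R4 ← R4 + 29/9·R3.
R5 ← R5 + 11/3·R3.
R4 ← R4 / (-21/5).
R1 ← R1 + 486/145·R4.
R2 ← R2 + 338/145·R4.
R3 ← R3 − 28/145·R4.
R5 ← R5 + 429/145·R4.
R5 ← R5 / (-765/406).
R1 ← R1 − 38/1015·R5.
R2 ← R2 + 1231/18270·R5.
R3 ← R3 + 716/1305·R5.
R4 ← R4 − 25/126·R5.
Reading off the reduced rows gives a = 6, b = 3, c = 2, d = 5, e = -5.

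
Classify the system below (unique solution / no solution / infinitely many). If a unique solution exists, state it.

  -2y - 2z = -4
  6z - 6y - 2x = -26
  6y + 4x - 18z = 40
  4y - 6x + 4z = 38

x = -5, y = 4, z = -2

Row-reduce the augmented matrix:
Swap R1 and R2.
R1 ← R1 / (-2).
R3 ← R3 − 4·R1.
R4 ← R4 + 6·R1.
R2 ← R2 / (-2).
R1 ← R1 − 3·R2.
R3 ← R3 + 6·R2.
R4 ← R4 − 22·R2.
Swap R3 and R4.
R3 ← R3 / (-36).
R1 ← R1 + 6·R3.
R2 ← R2 − 1·R3.
R4 reduces to 0 = 0, so the extra equation is consistent.
Reading off the reduced rows gives x = -5, y = 4, z = -2.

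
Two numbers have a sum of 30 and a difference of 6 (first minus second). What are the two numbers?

first number: 18, second number: 12

Let x = first number, y = second number.
  x + y = 30
  x - y = 6
From equation 1: x = 30 − y.
Substitute into equation 2 and solve: y = 12.
Then x = 18.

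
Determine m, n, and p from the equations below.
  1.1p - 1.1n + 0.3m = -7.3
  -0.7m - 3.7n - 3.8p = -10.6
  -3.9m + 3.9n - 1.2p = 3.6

m = 5, n = 5, p = -3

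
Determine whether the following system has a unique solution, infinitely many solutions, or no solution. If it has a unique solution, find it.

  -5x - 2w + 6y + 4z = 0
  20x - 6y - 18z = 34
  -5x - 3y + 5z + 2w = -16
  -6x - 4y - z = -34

no solution

Row-reduce:
R1 ← R1 / (-5).
R2 ← R2 − 20·R1.
R3 ← R3 + 5·R1.
R4 ← R4 + 6·R1.
R2 ← R2 / (18).
R1 ← R1 + 6/5·R2.
R3 ← R3 + 9·R2.
R4 ← R4 + 56/5·R2.
Swap R3 and R4.
R3 ← R3 / (-317/45).
R1 ← R1 + 14/15·R3.
R2 ← R2 + 1/9·R3.
Row 4 reduces to 0 = 1, a contradiction. The system is inconsistent.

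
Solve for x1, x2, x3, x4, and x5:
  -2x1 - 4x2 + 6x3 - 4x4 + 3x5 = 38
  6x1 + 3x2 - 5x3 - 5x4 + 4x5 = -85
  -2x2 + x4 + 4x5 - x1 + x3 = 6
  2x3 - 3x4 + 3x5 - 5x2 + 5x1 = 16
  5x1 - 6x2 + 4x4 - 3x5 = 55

Row-reduce the augmented matrix:
R1 ← R1 / (-2).
R2 ← R2 − 6·R1.
R3 ← R3 + 1·R1.
R4 ← R4 − 5·R1.
R5 ← R5 − 5·R1.
R2 ← R2 / (-9).
R1 ← R1 − 2·R2.
R4 ← R4 + 15·R2.
R5 ← R5 + 16·R2.
R3 ← R3 / (-2).
R1 ← R1 + 1/9·R3.
R2 ← R2 + 13/9·R3.
R4 ← R4 + 14/3·R3.
R5 ← R5 + 73/9·R3.
R4 ← R4 / (25/3).
R1 ← R1 + 35/18·R4.
R2 ← R2 + 5/18·R4.
R3 ← R3 + 3/2·R4.
R5 ← R5 − 217/18·R4.
R5 ← R5 / (-1247/300).
R1 ← R1 + 163/60·R5.
R2 ← R2 + 229/60·R5.
R3 ← R3 + 431/100·R5.
R4 ← R4 + 51/25·R5.
Reading off the reduced rows gives x1 = -1, x2 = -6, x3 = 6, x4 = 3, x5 = -4.

x1 = -1, x2 = -6, x3 = 6, x4 = 3, x5 = -4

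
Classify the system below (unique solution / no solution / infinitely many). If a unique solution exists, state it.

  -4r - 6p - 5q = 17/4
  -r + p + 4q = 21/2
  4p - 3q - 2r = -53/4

p = -2, q = 11/4, r = -3/2

Row-reduce the augmented matrix:
R1 ← R1 / (-6).
R2 ← R2 − 1·R1.
R3 ← R3 − 4·R1.
R2 ← R2 / (19/6).
R1 ← R1 − 5/6·R2.
R3 ← R3 + 19/3·R2.
R3 ← R3 / (-8).
R1 ← R1 − 21/19·R3.
R2 ← R2 + 10/19·R3.
Reading off the reduced rows gives p = -2, q = 11/4, r = -3/2.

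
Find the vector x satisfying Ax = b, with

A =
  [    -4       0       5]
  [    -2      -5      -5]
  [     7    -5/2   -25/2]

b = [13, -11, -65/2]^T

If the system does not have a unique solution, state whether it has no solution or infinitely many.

no solution

Row-reduce:
R1 ← R1 / (-4).
R2 ← R2 + 2·R1.
R3 ← R3 − 7·R1.
R2 ← R2 / (-5).
R3 ← R3 + 5/2·R2.
Row 3 reduces to 0 = -1, a contradiction. The system is inconsistent.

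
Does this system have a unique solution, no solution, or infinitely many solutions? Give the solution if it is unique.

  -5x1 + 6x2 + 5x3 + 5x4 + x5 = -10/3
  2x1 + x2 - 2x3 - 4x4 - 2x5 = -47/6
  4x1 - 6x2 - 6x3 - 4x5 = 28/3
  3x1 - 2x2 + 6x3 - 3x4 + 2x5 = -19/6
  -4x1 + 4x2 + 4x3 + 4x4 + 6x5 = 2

x1 = 0, x2 = -3/2, x3 = -1/2, x4 = 3/2, x5 = 2/3

Row-reduce the augmented matrix:
R1 ← R1 / (-5).
R2 ← R2 − 2·R1.
R3 ← R3 − 4·R1.
R4 ← R4 − 3·R1.
R5 ← R5 + 4·R1.
R2 ← R2 / (17/5).
R1 ← R1 + 6/5·R2.
R3 ← R3 + 6/5·R2.
R4 ← R4 − 8/5·R2.
R5 ← R5 + 4/5·R2.
R3 ← R3 / (-2).
R1 ← R1 + 1·R3.
R4 ← R4 − 9·R3.
R4 ← R4 / (268/17).
R1 ← R1 + 57/17·R4.
R2 ← R2 + 10/17·R4.
R3 ← R3 + 28/17·R4.
R5 ← R5 + 8/17·R4.
R5 ← R5 / (296/67).
R1 ← R1 + 475/268·R5.
R2 ← R2 + 131/134·R5.
R3 ← R3 − 31/67·R5.
R4 ← R4 + 231/268·R5.
Reading off the reduced rows gives x1 = 0, x2 = -3/2, x3 = -1/2, x4 = 3/2, x5 = 2/3.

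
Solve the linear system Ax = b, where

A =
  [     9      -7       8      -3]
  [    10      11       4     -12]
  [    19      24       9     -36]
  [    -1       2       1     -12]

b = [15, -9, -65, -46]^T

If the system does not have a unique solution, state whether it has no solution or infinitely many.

Row-reduce:
R1 ← R1 / (9).
R2 ← R2 − 10·R1.
R3 ← R3 − 19·R1.
R4 ← R4 + 1·R1.
R2 ← R2 / (169/9).
R1 ← R1 + 7/9·R2.
R3 ← R3 − 349/9·R2.
R4 ← R4 − 11/9·R2.
R3 ← R3 / (373/169).
R1 ← R1 − 116/169·R3.
R2 ← R2 + 44/169·R3.
R4 ← R4 − 373/169·R3.
Row 4 reduces to 0 = 1, a contradiction. The system is inconsistent.

no solution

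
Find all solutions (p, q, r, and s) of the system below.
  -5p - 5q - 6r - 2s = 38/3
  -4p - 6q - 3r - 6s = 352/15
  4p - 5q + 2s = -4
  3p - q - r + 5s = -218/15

p = -2/3, q = -4/5, r = 0, s = -8/3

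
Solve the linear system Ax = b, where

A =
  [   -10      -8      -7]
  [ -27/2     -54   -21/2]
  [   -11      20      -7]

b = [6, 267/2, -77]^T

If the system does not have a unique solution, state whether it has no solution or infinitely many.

infinitely many solutions

Row-reduce:
R1 ← R1 / (-10).
R2 ← R2 + 27/2·R1.
R3 ← R3 + 11·R1.
R2 ← R2 / (-216/5).
R1 ← R1 − 4/5·R2.
R3 ← R3 − 144/5·R2.
Rank is 2 with 3 unknowns, leaving x_3 free.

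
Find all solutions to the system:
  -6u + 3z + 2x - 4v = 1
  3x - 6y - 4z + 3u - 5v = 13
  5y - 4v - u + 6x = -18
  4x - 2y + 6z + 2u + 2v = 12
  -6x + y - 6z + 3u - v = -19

Row-reduce the augmented matrix:
R1 ← R1 / (2).
R2 ← R2 − 3·R1.
R3 ← R3 − 6·R1.
R4 ← R4 − 4·R1.
R5 ← R5 + 6·R1.
R2 ← R2 / (-6).
R3 ← R3 − 5·R2.
R4 ← R4 + 2·R2.
R5 ← R5 − 1·R2.
R3 ← R3 / (-193/12).
R1 ← R1 − 3/2·R3.
R2 ← R2 − 17/12·R3.
R4 ← R4 − 17/6·R3.
R5 ← R5 − 19/12·R3.
R4 ← R4 / (2848/193).
R1 ← R1 + 93/193·R4.
R2 ← R2 − 73/193·R4.
R3 ← R3 + 324/193·R4.
R5 ← R5 + 1996/193·R4.
R5 ← R5 / (-1459/356).
R1 ← R1 + 1153/1424·R5.
R2 ← R2 − 461/1424·R5.
R3 ← R3 − 259/356·R5.
R4 ← R4 − 1083/1424·R5.
Reading off the reduced rows gives x = 2, y = -4, z = -1, u = -2, v = 3.

x = 2, y = -4, z = -1, u = -2, v = 3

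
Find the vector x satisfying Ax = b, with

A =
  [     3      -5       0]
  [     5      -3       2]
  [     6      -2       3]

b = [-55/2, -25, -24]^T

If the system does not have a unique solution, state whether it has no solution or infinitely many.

no solution

Row-reduce:
R1 ← R1 / (3).
R2 ← R2 − 5·R1.
R3 ← R3 − 6·R1.
R2 ← R2 / (16/3).
R1 ← R1 + 5/3·R2.
R3 ← R3 − 8·R2.
Row 3 reduces to 0 = -1/4, a contradiction. The system is inconsistent.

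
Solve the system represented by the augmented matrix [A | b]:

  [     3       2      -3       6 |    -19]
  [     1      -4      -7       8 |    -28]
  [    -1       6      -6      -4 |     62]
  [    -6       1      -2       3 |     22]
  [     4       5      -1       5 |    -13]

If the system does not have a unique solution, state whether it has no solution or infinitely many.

no solution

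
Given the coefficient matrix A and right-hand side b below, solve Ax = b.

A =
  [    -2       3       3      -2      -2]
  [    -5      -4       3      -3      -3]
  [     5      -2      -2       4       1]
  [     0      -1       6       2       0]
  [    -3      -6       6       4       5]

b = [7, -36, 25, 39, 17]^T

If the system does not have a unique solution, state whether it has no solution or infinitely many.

x_1 = 6, x_2 = 3, x_3 = 6, x_4 = 3, x_5 = 1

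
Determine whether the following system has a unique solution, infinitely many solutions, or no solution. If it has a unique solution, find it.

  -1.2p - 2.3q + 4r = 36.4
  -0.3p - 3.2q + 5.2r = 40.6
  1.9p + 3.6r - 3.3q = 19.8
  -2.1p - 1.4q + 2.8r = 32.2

p = -6, q = -4, r = 5

Row-reduce the augmented matrix:
R1 ← R1 / (-6/5).
R2 ← R2 + 3/10·R1.
R3 ← R3 − 19/10·R1.
R4 ← R4 + 21/10·R1.
R2 ← R2 / (-21/8).
R1 ← R1 − 23/12·R2.
R3 ← R3 + 833/120·R2.
R4 ← R4 − 21/8·R2.
R3 ← R3 / (-88/75).
R1 ← R1 + 4/15·R3.
R2 ← R2 + 8/5·R3.
R4 reduces to 0 = 0, so the extra equation is consistent.
Reading off the reduced rows gives p = -6, q = -4, r = 5.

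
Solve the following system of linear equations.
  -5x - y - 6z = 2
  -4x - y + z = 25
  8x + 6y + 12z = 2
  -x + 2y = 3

x = -5, y = -1, z = 4

Row-reduce the augmented matrix:
R1 ← R1 / (-5).
R2 ← R2 + 4·R1.
R3 ← R3 − 8·R1.
R4 ← R4 + 1·R1.
R2 ← R2 / (-1/5).
R1 ← R1 − 1/5·R2.
R3 ← R3 − 22/5·R2.
R4 ← R4 − 11/5·R2.
R3 ← R3 / (130).
R1 ← R1 − 7·R3.
R2 ← R2 + 29·R3.
R4 ← R4 − 65·R3.
R4 reduces to 0 = 0, so the extra equation is consistent.
Reading off the reduced rows gives x = -5, y = -1, z = 4.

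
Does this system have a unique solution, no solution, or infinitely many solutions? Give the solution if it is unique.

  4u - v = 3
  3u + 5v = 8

Row-reduce the augmented matrix:
R1 ← R1 / (4).
R2 ← R2 − 3·R1.
R2 ← R2 / (23/4).
R1 ← R1 + 1/4·R2.
Reading off the reduced rows gives u = 1, v = 1.

u = 1, v = 1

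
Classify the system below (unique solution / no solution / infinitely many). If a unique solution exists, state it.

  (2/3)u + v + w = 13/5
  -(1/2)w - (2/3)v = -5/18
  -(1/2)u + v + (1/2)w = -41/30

u = 12/5, v = -4/3, w = 7/3

Row-reduce the augmented matrix:
R1 ← R1 / (2/3).
R3 ← R3 + 1/2·R1.
R2 ← R2 / (-2/3).
R1 ← R1 − 3/2·R2.
R3 ← R3 − 7/4·R2.
R3 ← R3 / (-1/16).
R1 ← R1 − 3/8·R3.
R2 ← R2 − 3/4·R3.
Reading off the reduced rows gives u = 12/5, v = -4/3, w = 7/3.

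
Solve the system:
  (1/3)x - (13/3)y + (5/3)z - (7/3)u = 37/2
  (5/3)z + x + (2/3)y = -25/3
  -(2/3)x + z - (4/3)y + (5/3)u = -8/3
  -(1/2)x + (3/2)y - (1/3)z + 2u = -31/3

no solution

Row-reduce:
R1 ← R1 / (1/3).
R2 ← R2 − 1·R1.
R3 ← R3 + 2/3·R1.
R4 ← R4 + 1/2·R1.
R2 ← R2 / (41/3).
R1 ← R1 + 13·R2.
R3 ← R3 + 10·R2.
R4 ← R4 + 5·R2.
R3 ← R3 / (233/123).
R1 ← R1 − 75/41·R3.
R2 ← R2 + 10/41·R3.
R4 ← R4 − 233/246·R3.
Row 4 reduces to 0 = 1/4, a contradiction. The system is inconsistent.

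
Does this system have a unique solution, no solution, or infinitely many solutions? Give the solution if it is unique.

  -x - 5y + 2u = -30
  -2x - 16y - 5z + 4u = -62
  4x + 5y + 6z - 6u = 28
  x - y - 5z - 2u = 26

no solution

Row-reduce:
R1 ← R1 / (-1).
R2 ← R2 + 2·R1.
R3 ← R3 − 4·R1.
R4 ← R4 − 1·R1.
R2 ← R2 / (-6).
R1 ← R1 − 5·R2.
R3 ← R3 + 15·R2.
R4 ← R4 + 6·R2.
R3 ← R3 / (37/2).
R1 ← R1 + 25/6·R3.
R2 ← R2 − 5/6·R3.
Row 4 reduces to 0 = -2, a contradiction. The system is inconsistent.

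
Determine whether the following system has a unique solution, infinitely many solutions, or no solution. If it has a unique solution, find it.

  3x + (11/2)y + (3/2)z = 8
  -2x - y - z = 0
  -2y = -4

infinitely many solutions

Row-reduce:
R1 ← R1 / (3).
R2 ← R2 + 2·R1.
R2 ← R2 / (8/3).
R1 ← R1 − 11/6·R2.
R3 ← R3 + 2·R2.
Rank is 2 with 3 unknowns, leaving z free.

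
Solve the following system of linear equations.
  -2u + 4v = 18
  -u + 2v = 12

no solution

Row-reduce:
R1 ← R1 / (-2).
R2 ← R2 + 1·R1.
Row 2 reduces to 0 = 3, a contradiction. The system is inconsistent.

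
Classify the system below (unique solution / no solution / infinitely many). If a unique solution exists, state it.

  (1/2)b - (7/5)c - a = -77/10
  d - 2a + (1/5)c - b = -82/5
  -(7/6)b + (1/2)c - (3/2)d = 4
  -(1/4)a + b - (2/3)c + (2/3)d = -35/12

a = 5, b = 3, c = 3, d = -4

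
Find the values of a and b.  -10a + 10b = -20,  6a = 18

a = 3, b = 1

Row-reduce the augmented matrix:
R1 ← R1 / (-10).
R2 ← R2 − 6·R1.
R2 ← R2 / (6).
R1 ← R1 + 1·R2.
Reading off the reduced rows gives a = 3, b = 1.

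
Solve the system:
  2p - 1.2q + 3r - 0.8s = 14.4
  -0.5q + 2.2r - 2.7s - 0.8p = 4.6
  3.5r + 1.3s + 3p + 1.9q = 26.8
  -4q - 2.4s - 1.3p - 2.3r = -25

p = 0, q = 1, r = 6, s = 3

Row-reduce the augmented matrix:
R1 ← R1 / (2).
R2 ← R2 + 4/5·R1.
R3 ← R3 − 3·R1.
R4 ← R4 + 13/10·R1.
R2 ← R2 / (-49/50).
R1 ← R1 + 3/5·R2.
R3 ← R3 − 37/10·R2.
R4 ← R4 + 239/50·R2.
R3 ← R3 / (580/49).
R1 ← R1 + 57/98·R3.
R2 ← R2 + 170/49·R3.
R4 ← R4 + 3319/196·R3.
R4 ← R4 / (-10731/11600).
R1 ← R1 − 5867/5800·R4.
R2 ← R2 − 137/290·R4.
R3 ← R3 + 2181/2900·R4.
Reading off the reduced rows gives p = 0, q = 1, r = 6, s = 3.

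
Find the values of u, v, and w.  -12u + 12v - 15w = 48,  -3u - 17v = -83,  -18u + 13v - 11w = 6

u = 5, v = 4, w = -4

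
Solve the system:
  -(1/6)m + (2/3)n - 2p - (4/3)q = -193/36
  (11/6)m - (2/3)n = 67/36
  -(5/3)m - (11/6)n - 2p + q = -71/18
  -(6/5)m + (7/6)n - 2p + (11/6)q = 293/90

Row-reduce the augmented matrix:
R1 ← R1 / (-1/6).
R2 ← R2 − 11/6·R1.
R3 ← R3 + 5/3·R1.
R4 ← R4 + 6/5·R1.
R2 ← R2 / (20/3).
R1 ← R1 + 4·R2.
R3 ← R3 + 17/2·R2.
R4 ← R4 + 109/30·R2.
R3 ← R3 / (-201/20).
R1 ← R1 + 6/5·R3.
R2 ← R2 + 33/10·R3.
R4 ← R4 − 41/100·R3.
R4 ← R4 / (19669/6030).
R1 ← R1 + 56/201·R4.
R2 ← R2 + 154/201·R4.
R3 ← R3 − 262/603·R4.
Reading off the reduced rows gives m = 3/2, n = 4/3, p = 1, q = 3.

m = 3/2, n = 4/3, p = 1, q = 3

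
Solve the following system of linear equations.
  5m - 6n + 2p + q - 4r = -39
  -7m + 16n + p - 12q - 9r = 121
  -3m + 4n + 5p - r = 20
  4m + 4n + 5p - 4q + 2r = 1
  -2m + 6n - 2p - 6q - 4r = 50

Row-reduce:
R1 ← R1 / (5).
R2 ← R2 + 7·R1.
R3 ← R3 + 3·R1.
R4 ← R4 − 4·R1.
R5 ← R5 + 2·R1.
R2 ← R2 / (38/5).
R1 ← R1 + 6/5·R2.
R3 ← R3 − 2/5·R2.
R4 ← R4 − 44/5·R2.
R5 ← R5 − 18/5·R2.
R3 ← R3 / (6).
R1 ← R1 − 1·R3.
R2 ← R2 − 1/2·R3.
R4 ← R4 + 1·R3.
R5 ← R5 + 3·R3.
R4 ← R4 / (23/3).
R1 ← R1 + 5/3·R4.
R2 ← R2 + 85/57·R4.
R3 ← R3 − 11/57·R4.
Row 5 reduces to 0 = -1/2, a contradiction. The system is inconsistent.

no solution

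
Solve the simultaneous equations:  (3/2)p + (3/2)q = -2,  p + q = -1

Row-reduce:
R1 ← R1 / (3/2).
R2 ← R2 − 1·R1.
Row 2 reduces to 0 = 1/3, a contradiction. The system is inconsistent.

no solution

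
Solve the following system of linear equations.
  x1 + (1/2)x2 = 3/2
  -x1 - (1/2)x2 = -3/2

infinitely many solutions

Row-reduce:
R2 ← R2 + 1·R1.
Rank is 1 with 2 unknowns, leaving x2 free.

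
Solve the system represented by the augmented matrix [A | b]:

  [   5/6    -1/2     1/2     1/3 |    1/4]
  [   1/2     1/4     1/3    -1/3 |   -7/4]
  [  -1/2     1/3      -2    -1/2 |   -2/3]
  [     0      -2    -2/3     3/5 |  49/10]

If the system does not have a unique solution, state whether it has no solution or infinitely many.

x_1 = -3/2, x_2 = -2, x_3 = 0, x_4 = 3/2

Row-reduce the augmented matrix:
R1 ← R1 / (5/6).
R2 ← R2 − 1/2·R1.
R3 ← R3 + 1/2·R1.
R2 ← R2 / (11/20).
R1 ← R1 + 3/5·R2.
R3 ← R3 − 1/30·R2.
R4 ← R4 + 2·R2.
R3 ← R3 / (-337/198).
R1 ← R1 − 7/11·R3.
R2 ← R2 − 2/33·R3.
R4 ← R4 + 6/11·R3.
R4 ← R4 / (-6337/5055).
R1 ← R1 + 95/337·R4.
R2 ← R2 + 330/337·R4.
R3 ← R3 − 53/337·R4.
Reading off the reduced rows gives x_1 = -3/2, x_2 = -2, x_3 = 0, x_4 = 3/2.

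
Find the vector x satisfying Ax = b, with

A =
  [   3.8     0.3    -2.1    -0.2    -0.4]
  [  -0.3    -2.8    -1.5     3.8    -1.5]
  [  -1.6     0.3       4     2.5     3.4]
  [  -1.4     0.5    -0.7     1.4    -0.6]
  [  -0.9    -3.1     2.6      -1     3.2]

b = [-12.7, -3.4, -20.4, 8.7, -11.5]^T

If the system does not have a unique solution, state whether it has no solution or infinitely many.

x_1 = -6, x_2 = 1, x_3 = -4, x_4 = -3, x_5 = -2

Row-reduce the augmented matrix:
R1 ← R1 / (19/5).
R2 ← R2 + 3/10·R1.
R3 ← R3 + 8/5·R1.
R4 ← R4 + 7/5·R1.
R5 ← R5 + 9/10·R1.
R2 ← R2 / (-211/76).
R1 ← R1 − 3/38·R2.
R3 ← R3 − 81/190·R2.
R4 ← R4 − 58/95·R2.
R5 ← R5 + 1151/380·R2.
R3 ← R3 / (143/50).
R1 ← R1 + 3/5·R3.
R2 ← R2 − 3/5·R3.
R4 ← R4 + 46/25·R3.
R5 ← R5 − 98/25·R3.
R4 ← R4 / (616516/150865).
R1 ← R1 − 20629/30173·R4.
R2 ← R2 + 60097/30173·R4.
R3 ← R3 − 31617/30173·R4.
R5 ← R5 + 1400559/150865·R4.
R5 ← R5 / (7970471/3082580).
R1 ← R1 − 208793/616516·R5.
R2 ← R2 − 206039/616516·R5.
R3 ← R3 − 512561/616516·R5.
R4 ← R4 − 127267/616516·R5.
Reading off the reduced rows gives x_1 = -6, x_2 = 1, x_3 = -4, x_4 = -3, x_5 = -2.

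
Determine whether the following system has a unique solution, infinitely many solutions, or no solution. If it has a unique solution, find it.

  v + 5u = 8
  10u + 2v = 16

Row-reduce:
R1 ← R1 / (5).
R2 ← R2 − 10·R1.
Rank is 1 with 2 unknowns, leaving v free.

infinitely many solutions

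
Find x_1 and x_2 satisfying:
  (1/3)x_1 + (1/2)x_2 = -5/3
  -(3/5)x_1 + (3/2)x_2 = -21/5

Row-reduce the augmented matrix:
R1 ← R1 / (1/3).
R2 ← R2 + 3/5·R1.
R2 ← R2 / (12/5).
R1 ← R1 − 3/2·R2.
Reading off the reduced rows gives x_1 = -1/2, x_2 = -3.

x_1 = -1/2, x_2 = -3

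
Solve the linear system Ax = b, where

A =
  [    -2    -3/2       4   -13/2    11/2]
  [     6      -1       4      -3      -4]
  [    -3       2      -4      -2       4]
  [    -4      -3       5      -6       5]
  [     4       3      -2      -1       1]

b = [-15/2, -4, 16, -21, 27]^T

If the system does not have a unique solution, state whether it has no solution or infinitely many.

Row-reduce:
R1 ← R1 / (-2).
R2 ← R2 − 6·R1.
R3 ← R3 + 3·R1.
R4 ← R4 + 4·R1.
R5 ← R5 − 4·R1.
R2 ← R2 / (-11/2).
R1 ← R1 − 3/4·R2.
R3 ← R3 − 17/4·R2.
R3 ← R3 / (26/11).
R1 ← R1 − 2/11·R3.
R2 ← R2 + 32/11·R3.
R4 ← R4 + 3·R3.
R5 ← R5 − 6·R3.
R4 ← R4 / (-68/13).
R1 ← R1 − 12/13·R4.
R2 ← R2 + 101/13·R4.
R3 ← R3 + 53/13·R4.
R5 ← R5 − 136/13·R4.
Rank is 4 with 5 unknowns, leaving x_5 free.

infinitely many solutions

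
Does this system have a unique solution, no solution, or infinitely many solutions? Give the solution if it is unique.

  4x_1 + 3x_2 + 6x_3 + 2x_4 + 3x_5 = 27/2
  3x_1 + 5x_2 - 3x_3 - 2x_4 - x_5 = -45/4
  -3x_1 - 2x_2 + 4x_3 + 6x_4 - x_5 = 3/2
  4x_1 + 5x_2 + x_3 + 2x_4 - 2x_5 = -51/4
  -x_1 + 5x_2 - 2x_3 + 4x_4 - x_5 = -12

x_1 = -3/2, x_2 = 0, x_3 = 9/4, x_4 = -3/2, x_5 = 3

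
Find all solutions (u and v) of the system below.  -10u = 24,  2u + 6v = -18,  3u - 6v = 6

Row-reduce the augmented matrix:
R1 ← R1 / (-10).
R2 ← R2 − 2·R1.
R3 ← R3 − 3·R1.
R2 ← R2 / (6).
R3 ← R3 + 6·R2.
R3 reduces to 0 = 0, so the extra equation is consistent.
Reading off the reduced rows gives u = -12/5, v = -11/5.

u = -12/5, v = -11/5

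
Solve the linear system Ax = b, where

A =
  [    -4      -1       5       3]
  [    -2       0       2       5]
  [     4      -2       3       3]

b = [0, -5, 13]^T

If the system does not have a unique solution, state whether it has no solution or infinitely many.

Row-reduce:
R1 ← R1 / (-4).
R2 ← R2 + 2·R1.
R3 ← R3 − 4·R1.
R2 ← R2 / (1/2).
R1 ← R1 − 1/4·R2.
R3 ← R3 + 3·R2.
R3 ← R3 / (5).
R1 ← R1 + 1·R3.
R2 ← R2 + 1·R3.
Rank is 3 with 4 unknowns, leaving x_4 free.

infinitely many solutions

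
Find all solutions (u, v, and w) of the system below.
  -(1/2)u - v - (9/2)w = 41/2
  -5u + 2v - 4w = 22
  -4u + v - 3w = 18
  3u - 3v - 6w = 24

no solution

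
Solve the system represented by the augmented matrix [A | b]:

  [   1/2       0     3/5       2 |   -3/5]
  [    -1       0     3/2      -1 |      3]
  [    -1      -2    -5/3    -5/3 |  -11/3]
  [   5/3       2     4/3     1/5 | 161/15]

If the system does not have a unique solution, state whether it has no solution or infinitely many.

x_1 = 6, x_2 = -2, x_3 = 4, x_4 = -3

Row-reduce the augmented matrix:
R1 ← R1 / (1/2).
R2 ← R2 + 1·R1.
R3 ← R3 + 1·R1.
R4 ← R4 − 5/3·R1.
Swap R2 and R3.
R2 ← R2 / (-2).
R4 ← R4 − 2·R2.
R3 ← R3 / (27/10).
R1 ← R1 − 6/5·R3.
R2 ← R2 − 7/30·R3.
R4 ← R4 + 17/15·R3.
R4 ← R4 / (-388/135).
R1 ← R1 − 8/3·R4.
R2 ← R2 + 77/54·R4.
R3 ← R3 − 10/9·R4.
Reading off the reduced rows gives x_1 = 6, x_2 = -2, x_3 = 4, x_4 = -3.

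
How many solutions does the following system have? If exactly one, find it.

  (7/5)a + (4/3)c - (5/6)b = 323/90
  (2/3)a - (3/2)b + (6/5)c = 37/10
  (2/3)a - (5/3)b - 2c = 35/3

Row-reduce the augmented matrix:
R1 ← R1 / (7/5).
R2 ← R2 − 2/3·R1.
R3 ← R3 − 2/3·R1.
R2 ← R2 / (-139/126).
R1 ← R1 + 25/42·R2.
R3 ← R3 + 80/63·R2.
R3 ← R3 / (-1370/417).
R1 ← R1 − 90/139·R3.
R2 ← R2 + 356/695·R3.
Reading off the reduced rows gives a = 3, b = -3, c = -7/3.

a = 3, b = -3, c = -7/3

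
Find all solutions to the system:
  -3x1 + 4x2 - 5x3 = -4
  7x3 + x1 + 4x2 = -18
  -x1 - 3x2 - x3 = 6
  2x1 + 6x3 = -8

Row-reduce:
R1 ← R1 / (-3).
R2 ← R2 − 1·R1.
R3 ← R3 + 1·R1.
R4 ← R4 − 2·R1.
R2 ← R2 / (16/3).
R1 ← R1 + 4/3·R2.
R3 ← R3 + 13/3·R2.
R4 ← R4 − 8/3·R2.
R3 ← R3 / (5).
R1 ← R1 − 3·R3.
R2 ← R2 − 1·R3.
Row 4 reduces to 0 = -1, a contradiction. The system is inconsistent.

no solution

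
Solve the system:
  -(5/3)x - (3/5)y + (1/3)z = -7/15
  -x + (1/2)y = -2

infinitely many solutions

Row-reduce:
R1 ← R1 / (-5/3).
R2 ← R2 + 1·R1.
R2 ← R2 / (43/50).
R1 ← R1 − 9/25·R2.
Rank is 2 with 3 unknowns, leaving z free.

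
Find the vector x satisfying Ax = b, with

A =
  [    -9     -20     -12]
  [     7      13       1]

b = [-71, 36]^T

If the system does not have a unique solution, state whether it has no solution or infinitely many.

Row-reduce:
R1 ← R1 / (-9).
R2 ← R2 − 7·R1.
R2 ← R2 / (-23/9).
R1 ← R1 − 20/9·R2.
Rank is 2 with 3 unknowns, leaving x_3 free.

infinitely many solutions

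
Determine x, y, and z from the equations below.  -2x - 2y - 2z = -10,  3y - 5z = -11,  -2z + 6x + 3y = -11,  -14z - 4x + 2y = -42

Row-reduce the augmented matrix:
R1 ← R1 / (-2).
R3 ← R3 − 6·R1.
R4 ← R4 + 4·R1.
R2 ← R2 / (3).
R1 ← R1 − 1·R2.
R3 ← R3 + 3·R2.
R4 ← R4 − 6·R2.
R3 ← R3 / (-13).
R1 ← R1 − 8/3·R3.
R2 ← R2 + 5/3·R3.
R4 reduces to 0 = 0, so the extra equation is consistent.
Reading off the reduced rows gives x = -2, y = 3, z = 4.

x = -2, y = 3, z = 4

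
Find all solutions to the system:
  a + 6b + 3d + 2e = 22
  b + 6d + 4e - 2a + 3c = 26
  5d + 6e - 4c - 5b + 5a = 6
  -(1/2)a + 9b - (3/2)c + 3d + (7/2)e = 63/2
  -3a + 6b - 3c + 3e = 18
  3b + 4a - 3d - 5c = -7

no solution

Row-reduce:
R2 ← R2 + 2·R1.
R3 ← R3 − 5·R1.
R4 ← R4 + 1/2·R1.
R5 ← R5 + 3·R1.
R6 ← R6 − 4·R1.
R2 ← R2 / (13).
R1 ← R1 − 6·R2.
R3 ← R3 + 35·R2.
R4 ← R4 − 12·R2.
R5 ← R5 − 24·R2.
R6 ← R6 + 21·R2.
R3 ← R3 / (53/13).
R1 ← R1 + 18/13·R3.
R2 ← R2 − 3/13·R3.
R4 ← R4 + 111/26·R3.
R5 ← R5 + 111/13·R3.
R6 ← R6 + 2/13·R3.
R4 ← R4 / (1779/106).
R1 ← R1 − 267/53·R4.
R2 ← R2 + 18/53·R4.
R3 ← R3 − 290/53·R4.
R5 ← R5 − 1779/53·R4.
R6 ← R6 − 277/53·R4.
Swap R5 and R6.
R5 ← R5 / (453/593).
R1 ← R1 + 227/593·R5.
R2 ← R2 + 38/593·R5.
R3 ← R3 + 442/593·R5.
R4 ← R4 − 547/593·R5.
Row 6 reduces to 0 = -1, a contradiction. The system is inconsistent.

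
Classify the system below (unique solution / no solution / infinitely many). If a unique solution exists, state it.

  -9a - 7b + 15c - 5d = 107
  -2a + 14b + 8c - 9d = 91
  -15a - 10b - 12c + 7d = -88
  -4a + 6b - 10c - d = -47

a = -1, b = 1, c = 6, d = -3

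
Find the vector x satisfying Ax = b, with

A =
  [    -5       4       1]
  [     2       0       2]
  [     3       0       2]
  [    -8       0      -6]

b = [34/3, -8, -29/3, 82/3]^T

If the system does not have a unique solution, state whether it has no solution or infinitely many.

Row-reduce the augmented matrix:
R1 ← R1 / (-5).
R2 ← R2 − 2·R1.
R3 ← R3 − 3·R1.
R4 ← R4 + 8·R1.
R2 ← R2 / (8/5).
R1 ← R1 + 4/5·R2.
R3 ← R3 − 12/5·R2.
R4 ← R4 + 32/5·R2.
R3 ← R3 / (-1).
R1 ← R1 − 1·R3.
R2 ← R2 − 3/2·R3.
R4 ← R4 − 2·R3.
R4 reduces to 0 = 0, so the extra equation is consistent.
Reading off the reduced rows gives x_1 = -5/3, x_2 = 4/3, x_3 = -7/3.

x_1 = -5/3, x_2 = 4/3, x_3 = -7/3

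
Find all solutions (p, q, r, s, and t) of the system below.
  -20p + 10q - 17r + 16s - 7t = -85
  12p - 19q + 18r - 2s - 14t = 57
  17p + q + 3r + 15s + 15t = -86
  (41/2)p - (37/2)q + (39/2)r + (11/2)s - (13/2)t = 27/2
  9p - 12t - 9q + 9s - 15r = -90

no solution

Row-reduce:
R1 ← R1 / (-20).
R2 ← R2 − 12·R1.
R3 ← R3 − 17·R1.
R4 ← R4 − 41/2·R1.
R5 ← R5 − 9·R1.
R2 ← R2 / (-13).
R1 ← R1 + 1/2·R2.
R3 ← R3 − 19/2·R2.
R4 ← R4 + 33/4·R2.
R5 ← R5 + 9/2·R2.
R3 ← R3 / (-23/4).
R1 ← R1 − 11/20·R3.
R2 ← R2 + 3/5·R3.
R4 ← R4 + 23/8·R3.
R5 ← R5 + 507/20·R3.
Swap R4 and R5.
R4 ← R4 / (-204822/1495).
R1 ← R1 − 3251/1495·R4.
R2 ← R2 + 6202/1495·R4.
R3 ← R3 + 1776/299·R4.
Row 5 reduces to 0 = -1/2, a contradiction. The system is inconsistent.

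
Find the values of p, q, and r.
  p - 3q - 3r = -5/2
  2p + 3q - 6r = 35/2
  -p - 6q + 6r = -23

p = 2, q = 5/2, r = -1

Row-reduce the augmented matrix:
R2 ← R2 − 2·R1.
R3 ← R3 + 1·R1.
R2 ← R2 / (9).
R1 ← R1 + 3·R2.
R3 ← R3 + 9·R2.
R3 ← R3 / (3).
R1 ← R1 + 3·R3.
Reading off the reduced rows gives p = 2, q = 5/2, r = -1.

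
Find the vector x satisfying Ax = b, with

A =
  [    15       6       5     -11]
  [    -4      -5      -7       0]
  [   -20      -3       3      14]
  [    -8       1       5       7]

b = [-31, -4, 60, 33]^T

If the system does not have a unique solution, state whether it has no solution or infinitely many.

Row-reduce:
R1 ← R1 / (15).
R2 ← R2 + 4·R1.
R3 ← R3 + 20·R1.
R4 ← R4 + 8·R1.
R2 ← R2 / (-17/5).
R1 ← R1 − 2/5·R2.
R3 ← R3 − 5·R2.
R4 ← R4 − 21/5·R2.
R3 ← R3 / (4/3).
R1 ← R1 + 1/3·R3.
R2 ← R2 − 5/3·R3.
R4 ← R4 − 2/3·R3.
Row 4 reduces to 0 = 1, a contradiction. The system is inconsistent.

no solution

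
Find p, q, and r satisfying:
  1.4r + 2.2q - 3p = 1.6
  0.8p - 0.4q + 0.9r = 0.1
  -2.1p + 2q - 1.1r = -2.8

Row-reduce the augmented matrix:
R1 ← R1 / (-3).
R2 ← R2 − 4/5·R1.
R3 ← R3 + 21/10·R1.
R2 ← R2 / (14/75).
R1 ← R1 + 11/15·R2.
R3 ← R3 − 23/50·R2.
R3 ← R3 / (-1461/280).
R1 ← R1 − 127/28·R3.
R2 ← R2 − 191/28·R3.
Reading off the reduced rows gives p = -3, q = -4, r = 1.

p = -3, q = -4, r = 1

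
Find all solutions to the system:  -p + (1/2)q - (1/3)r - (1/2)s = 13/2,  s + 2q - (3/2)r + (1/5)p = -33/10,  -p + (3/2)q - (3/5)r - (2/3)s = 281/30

infinitely many solutions

Row-reduce:
R1 ← R1 / (-1).
R2 ← R2 − 1/5·R1.
R3 ← R3 + 1·R1.
R2 ← R2 / (21/10).
R1 ← R1 + 1/2·R2.
R3 ← R3 − 1·R2.
R3 ← R3 / (151/315).
R1 ← R1 + 5/126·R3.
R2 ← R2 + 47/63·R3.
Rank is 3 with 4 unknowns, leaving s free.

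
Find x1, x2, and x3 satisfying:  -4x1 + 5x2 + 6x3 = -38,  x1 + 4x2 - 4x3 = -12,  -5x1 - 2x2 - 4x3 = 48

x1 = -4, x2 = -6, x3 = -4

Row-reduce the augmented matrix:
R1 ← R1 / (-4).
R2 ← R2 − 1·R1.
R3 ← R3 + 5·R1.
R2 ← R2 / (21/4).
R1 ← R1 + 5/4·R2.
R3 ← R3 + 33/4·R2.
R3 ← R3 / (-108/7).
R1 ← R1 + 44/21·R3.
R2 ← R2 + 10/21·R3.
Reading off the reduced rows gives x1 = -4, x2 = -6, x3 = -4.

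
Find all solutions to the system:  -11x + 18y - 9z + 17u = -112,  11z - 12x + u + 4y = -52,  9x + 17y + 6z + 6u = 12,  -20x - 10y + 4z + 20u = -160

x = 4, y = 0, z = 0, u = -4

Row-reduce the augmented matrix:
R1 ← R1 / (-11).
R2 ← R2 + 12·R1.
R3 ← R3 − 9·R1.
R4 ← R4 + 20·R1.
R2 ← R2 / (-172/11).
R1 ← R1 + 18/11·R2.
R3 ← R3 − 349/11·R2.
R4 ← R4 + 470/11·R2.
R3 ← R3 / (7031/172).
R1 ← R1 + 117/86·R3.
R2 ← R2 + 229/172·R3.
R4 ← R4 + 3141/86·R3.
R4 ← R4 / (161816/7031).
R1 ← R1 + 1628/7031·R4.
R2 ← R2 − 4296/7031·R4.
R3 ← R3 + 2699/7031·R4.
Reading off the reduced rows gives x = 4, y = 0, z = 0, u = -4.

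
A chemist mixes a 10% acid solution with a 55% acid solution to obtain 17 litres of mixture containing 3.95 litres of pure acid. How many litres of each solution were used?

Let a = litres of solution A, b = litres of solution B.
  a + b = 17
  (1/10)a + (11/20)b = 79/20
Row-reduce the augmented matrix:
R2 ← R2 − 1/10·R1.
R2 ← R2 / (9/20).
R1 ← R1 − 1·R2.
Reading off the reduced rows gives a = 12, b = 5.

litres of solution A: 12, litres of solution B: 5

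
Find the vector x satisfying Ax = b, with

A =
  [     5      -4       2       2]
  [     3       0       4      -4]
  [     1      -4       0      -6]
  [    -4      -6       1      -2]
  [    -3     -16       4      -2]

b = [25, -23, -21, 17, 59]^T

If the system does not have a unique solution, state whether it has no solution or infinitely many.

x_1 = -1, x_2 = -4, x_3 = 1, x_4 = 6

Row-reduce the augmented matrix:
R1 ← R1 / (5).
R2 ← R2 − 3·R1.
R3 ← R3 − 1·R1.
R4 ← R4 + 4·R1.
R5 ← R5 + 3·R1.
R2 ← R2 / (12/5).
R1 ← R1 + 4/5·R2.
R3 ← R3 + 16/5·R2.
R4 ← R4 + 46/5·R2.
R5 ← R5 + 92/5·R2.
R3 ← R3 / (10/3).
R1 ← R1 − 4/3·R3.
R2 ← R2 − 7/6·R3.
R4 ← R4 − 40/3·R3.
R5 ← R5 − 80/3·R3.
R4 ← R4 / (33).
R1 ← R1 − 4·R4.
R2 ← R2 − 5/2·R4.
R3 ← R3 + 4·R4.
R5 ← R5 − 66·R4.
R5 reduces to 0 = 0, so the extra equation is consistent.
Reading off the reduced rows gives x_1 = -1, x_2 = -4, x_3 = 1, x_4 = 6.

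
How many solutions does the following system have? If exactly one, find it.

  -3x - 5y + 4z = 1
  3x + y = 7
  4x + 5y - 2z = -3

x = 4, y = -5, z = -3

Row-reduce the augmented matrix:
R1 ← R1 / (-3).
R2 ← R2 − 3·R1.
R3 ← R3 − 4·R1.
R2 ← R2 / (-4).
R1 ← R1 − 5/3·R2.
R3 ← R3 + 5/3·R2.
R3 ← R3 / (5/3).
R1 ← R1 − 1/3·R3.
R2 ← R2 + 1·R3.
Reading off the reduced rows gives x = 4, y = -5, z = -3.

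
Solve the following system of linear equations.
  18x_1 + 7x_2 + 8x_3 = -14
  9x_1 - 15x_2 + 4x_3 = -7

infinitely many solutions

Row-reduce:
R1 ← R1 / (18).
R2 ← R2 − 9·R1.
R2 ← R2 / (-37/2).
R1 ← R1 − 7/18·R2.
Rank is 2 with 3 unknowns, leaving x_3 free.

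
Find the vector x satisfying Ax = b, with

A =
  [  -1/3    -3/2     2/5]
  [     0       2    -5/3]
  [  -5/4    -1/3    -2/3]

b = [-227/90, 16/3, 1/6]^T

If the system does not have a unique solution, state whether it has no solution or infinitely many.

x_1 = 2/3, x_2 = 1, x_3 = -2

Row-reduce the augmented matrix:
R1 ← R1 / (-1/3).
R3 ← R3 + 5/4·R1.
R2 ← R2 / (2).
R1 ← R1 − 9/2·R2.
R3 ← R3 − 127/24·R2.
R3 ← R3 / (323/144).
R1 ← R1 − 51/20·R3.
R2 ← R2 + 5/6·R3.
Reading off the reduced rows gives x_1 = 2/3, x_2 = 1, x_3 = -2.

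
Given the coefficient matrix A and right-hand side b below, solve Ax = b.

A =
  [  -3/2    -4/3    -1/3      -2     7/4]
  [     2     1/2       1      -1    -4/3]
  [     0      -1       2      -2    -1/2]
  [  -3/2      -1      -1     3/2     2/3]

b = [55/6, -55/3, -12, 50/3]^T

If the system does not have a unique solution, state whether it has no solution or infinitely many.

infinitely many solutions

Row-reduce:
R1 ← R1 / (-3/2).
R2 ← R2 − 2·R1.
R4 ← R4 + 3/2·R1.
R2 ← R2 / (-23/18).
R1 ← R1 − 8/9·R2.
R3 ← R3 + 1·R2.
R4 ← R4 − 1/3·R2.
R3 ← R3 / (36/23).
R1 ← R1 − 14/23·R3.
R2 ← R2 + 10/23·R3.
R4 ← R4 + 12/23·R3.
R4 ← R4 / (17/6).
R1 ← R1 + 14/9·R4.
R2 ← R2 − 28/9·R4.
R3 ← R3 − 5/9·R4.
Rank is 4 with 5 unknowns, leaving x_5 free.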